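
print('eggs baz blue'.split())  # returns ['eggs', 'baz', 'blue']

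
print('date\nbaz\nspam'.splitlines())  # ['date', 'baz', 'spam']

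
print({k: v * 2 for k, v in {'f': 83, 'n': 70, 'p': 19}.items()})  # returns {'f': 166, 'n': 140, 'p': 38}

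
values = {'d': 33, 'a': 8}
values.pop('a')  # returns 8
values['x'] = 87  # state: {'d': 33, 'x': 87}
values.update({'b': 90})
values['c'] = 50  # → {'d': 33, 'x': 87, 'b': 90, 'c': 50}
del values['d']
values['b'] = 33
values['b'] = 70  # {'x': 87, 'b': 70, 'c': 50}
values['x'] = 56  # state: {'x': 56, 'b': 70, 'c': 50}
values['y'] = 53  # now {'x': 56, 'b': 70, 'c': 50, 'y': 53}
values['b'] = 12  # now {'x': 56, 'b': 12, 'c': 50, 'y': 53}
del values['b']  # {'x': 56, 'c': 50, 'y': 53}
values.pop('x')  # 56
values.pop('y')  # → 53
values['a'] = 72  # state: {'c': 50, 'a': 72}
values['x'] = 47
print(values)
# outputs {'c': 50, 'a': 72, 'x': 47}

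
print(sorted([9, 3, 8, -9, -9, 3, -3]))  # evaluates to [-9, -9, -3, 3, 3, 8, 9]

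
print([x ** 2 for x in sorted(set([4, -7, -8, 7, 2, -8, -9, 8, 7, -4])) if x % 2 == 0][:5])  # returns [64, 16, 4, 16, 64]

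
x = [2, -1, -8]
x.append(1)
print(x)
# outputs [2, -1, -8, 1]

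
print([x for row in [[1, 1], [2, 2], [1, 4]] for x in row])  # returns [1, 1, 2, 2, 1, 4]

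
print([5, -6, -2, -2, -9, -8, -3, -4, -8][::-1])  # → [-8, -4, -3, -8, -9, -2, -2, -6, 5]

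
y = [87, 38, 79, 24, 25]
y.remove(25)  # [87, 38, 79, 24]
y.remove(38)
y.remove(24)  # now [87, 79]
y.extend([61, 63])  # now [87, 79, 61, 63]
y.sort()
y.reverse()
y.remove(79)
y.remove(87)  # [63, 61]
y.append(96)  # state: [63, 61, 96]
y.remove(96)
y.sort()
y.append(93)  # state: [61, 63, 93]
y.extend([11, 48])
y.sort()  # [11, 48, 61, 63, 93]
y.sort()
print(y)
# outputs [11, 48, 61, 63, 93]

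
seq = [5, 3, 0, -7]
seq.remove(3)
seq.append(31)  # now [5, 0, -7, 31]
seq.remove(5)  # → [0, -7, 31]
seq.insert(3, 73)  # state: [0, -7, 31, 73]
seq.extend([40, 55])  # [0, -7, 31, 73, 40, 55]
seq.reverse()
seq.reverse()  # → [0, -7, 31, 73, 40, 55]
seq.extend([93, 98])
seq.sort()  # [-7, 0, 31, 40, 55, 73, 93, 98]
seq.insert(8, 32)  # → [-7, 0, 31, 40, 55, 73, 93, 98, 32]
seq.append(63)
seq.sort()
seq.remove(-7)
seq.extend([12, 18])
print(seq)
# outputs [0, 31, 32, 40, 55, 63, 73, 93, 98, 12, 18]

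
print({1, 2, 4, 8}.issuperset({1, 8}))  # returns True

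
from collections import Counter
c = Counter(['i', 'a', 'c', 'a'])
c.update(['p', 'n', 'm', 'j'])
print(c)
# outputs Counter({'a': 2, 'i': 1, 'c': 1, 'p': 1, 'n': 1, 'm': 1, 'j': 1})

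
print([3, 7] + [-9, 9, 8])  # [3, 7, -9, 9, 8]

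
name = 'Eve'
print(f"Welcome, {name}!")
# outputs Welcome, Eve!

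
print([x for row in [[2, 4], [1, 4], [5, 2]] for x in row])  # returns [2, 4, 1, 4, 5, 2]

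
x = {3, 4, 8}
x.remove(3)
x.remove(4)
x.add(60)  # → {8, 60}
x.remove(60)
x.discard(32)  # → {8}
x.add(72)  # {8, 72}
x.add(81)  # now {8, 72, 81}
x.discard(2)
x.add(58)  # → {8, 58, 72, 81}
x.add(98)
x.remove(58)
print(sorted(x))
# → [8, 72, 81, 98]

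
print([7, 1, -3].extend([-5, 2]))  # None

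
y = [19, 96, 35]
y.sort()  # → [19, 35, 96]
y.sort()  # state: [19, 35, 96]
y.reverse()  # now [96, 35, 19]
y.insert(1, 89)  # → [96, 89, 35, 19]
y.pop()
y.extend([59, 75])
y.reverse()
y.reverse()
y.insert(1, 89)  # [96, 89, 89, 35, 59, 75]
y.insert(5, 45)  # [96, 89, 89, 35, 59, 45, 75]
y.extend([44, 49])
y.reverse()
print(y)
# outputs [49, 44, 75, 45, 59, 35, 89, 89, 96]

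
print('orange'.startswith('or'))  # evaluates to True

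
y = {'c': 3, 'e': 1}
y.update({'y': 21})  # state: {'c': 3, 'e': 1, 'y': 21}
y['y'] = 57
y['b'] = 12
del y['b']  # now {'c': 3, 'e': 1, 'y': 57}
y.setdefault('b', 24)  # 24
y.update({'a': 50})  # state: {'c': 3, 'e': 1, 'y': 57, 'b': 24, 'a': 50}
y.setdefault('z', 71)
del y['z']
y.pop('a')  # 50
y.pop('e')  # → 1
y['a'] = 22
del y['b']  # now {'c': 3, 'y': 57, 'a': 22}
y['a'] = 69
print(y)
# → {'c': 3, 'y': 57, 'a': 69}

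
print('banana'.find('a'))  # 1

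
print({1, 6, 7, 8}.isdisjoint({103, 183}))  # True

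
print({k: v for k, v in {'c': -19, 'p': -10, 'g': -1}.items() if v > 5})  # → {}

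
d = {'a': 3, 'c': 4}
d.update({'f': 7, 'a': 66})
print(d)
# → {'a': 66, 'c': 4, 'f': 7}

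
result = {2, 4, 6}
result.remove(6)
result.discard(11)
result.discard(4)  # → {2}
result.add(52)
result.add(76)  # {2, 52, 76}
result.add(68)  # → {2, 52, 68, 76}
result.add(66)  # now {2, 52, 66, 68, 76}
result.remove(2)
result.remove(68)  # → {52, 66, 76}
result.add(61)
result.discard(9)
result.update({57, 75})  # {52, 57, 61, 66, 75, 76}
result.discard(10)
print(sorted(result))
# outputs [52, 57, 61, 66, 75, 76]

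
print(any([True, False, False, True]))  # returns True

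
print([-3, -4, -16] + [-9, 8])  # [-3, -4, -16, -9, 8]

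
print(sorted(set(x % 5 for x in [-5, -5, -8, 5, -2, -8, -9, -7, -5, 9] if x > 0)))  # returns [0, 4]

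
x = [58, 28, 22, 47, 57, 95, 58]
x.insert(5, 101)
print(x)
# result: [58, 28, 22, 47, 57, 101, 95, 58]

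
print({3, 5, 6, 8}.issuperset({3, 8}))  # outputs True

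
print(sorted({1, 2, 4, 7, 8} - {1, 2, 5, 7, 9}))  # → [4, 8]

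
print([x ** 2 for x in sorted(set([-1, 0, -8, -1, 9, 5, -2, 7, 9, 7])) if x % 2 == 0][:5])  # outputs [64, 4, 0]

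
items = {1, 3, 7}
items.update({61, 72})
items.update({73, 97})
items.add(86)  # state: {1, 3, 7, 61, 72, 73, 86, 97}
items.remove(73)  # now {1, 3, 7, 61, 72, 86, 97}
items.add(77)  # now {1, 3, 7, 61, 72, 77, 86, 97}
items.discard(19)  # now {1, 3, 7, 61, 72, 77, 86, 97}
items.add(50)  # {1, 3, 7, 50, 61, 72, 77, 86, 97}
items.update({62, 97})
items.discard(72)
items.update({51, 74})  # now {1, 3, 7, 50, 51, 61, 62, 74, 77, 86, 97}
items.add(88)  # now {1, 3, 7, 50, 51, 61, 62, 74, 77, 86, 88, 97}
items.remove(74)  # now {1, 3, 7, 50, 51, 61, 62, 77, 86, 88, 97}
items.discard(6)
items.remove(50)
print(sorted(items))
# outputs [1, 3, 7, 51, 61, 62, 77, 86, 88, 97]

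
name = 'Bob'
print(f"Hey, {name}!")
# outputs Hey, Bob!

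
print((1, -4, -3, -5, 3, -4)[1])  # -4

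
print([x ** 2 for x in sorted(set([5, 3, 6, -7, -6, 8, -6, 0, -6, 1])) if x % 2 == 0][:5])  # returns [36, 0, 36, 64]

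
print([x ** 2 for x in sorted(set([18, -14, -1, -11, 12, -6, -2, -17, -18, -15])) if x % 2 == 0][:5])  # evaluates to [324, 196, 36, 4, 144]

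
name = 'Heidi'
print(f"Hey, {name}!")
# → Hey, Heidi!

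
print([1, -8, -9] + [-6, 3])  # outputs [1, -8, -9, -6, 3]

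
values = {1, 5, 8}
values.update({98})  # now {1, 5, 8, 98}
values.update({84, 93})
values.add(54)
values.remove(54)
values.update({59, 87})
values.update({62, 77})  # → {1, 5, 8, 59, 62, 77, 84, 87, 93, 98}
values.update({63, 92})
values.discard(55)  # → {1, 5, 8, 59, 62, 63, 77, 84, 87, 92, 93, 98}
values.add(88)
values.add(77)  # {1, 5, 8, 59, 62, 63, 77, 84, 87, 88, 92, 93, 98}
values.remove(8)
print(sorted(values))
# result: [1, 5, 59, 62, 63, 77, 84, 87, 88, 92, 93, 98]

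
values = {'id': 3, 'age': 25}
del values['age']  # {'id': 3}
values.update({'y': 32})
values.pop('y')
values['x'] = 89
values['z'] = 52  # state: {'id': 3, 'x': 89, 'z': 52}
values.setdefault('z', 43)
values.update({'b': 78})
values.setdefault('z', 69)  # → 52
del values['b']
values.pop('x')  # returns 89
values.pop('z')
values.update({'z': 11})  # {'id': 3, 'z': 11}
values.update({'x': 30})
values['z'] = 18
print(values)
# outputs {'id': 3, 'z': 18, 'x': 30}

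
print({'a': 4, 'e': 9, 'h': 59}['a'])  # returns 4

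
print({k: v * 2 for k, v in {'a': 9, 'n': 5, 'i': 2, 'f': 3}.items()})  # {'a': 18, 'n': 10, 'i': 4, 'f': 6}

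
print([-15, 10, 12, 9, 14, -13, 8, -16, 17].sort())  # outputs None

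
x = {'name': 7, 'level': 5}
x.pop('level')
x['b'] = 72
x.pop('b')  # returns 72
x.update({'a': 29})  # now {'name': 7, 'a': 29}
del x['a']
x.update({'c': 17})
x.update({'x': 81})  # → {'name': 7, 'c': 17, 'x': 81}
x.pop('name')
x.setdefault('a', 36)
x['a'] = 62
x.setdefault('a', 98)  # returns 62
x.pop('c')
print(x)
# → {'x': 81, 'a': 62}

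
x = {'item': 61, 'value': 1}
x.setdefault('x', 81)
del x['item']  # {'value': 1, 'x': 81}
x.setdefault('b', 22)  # 22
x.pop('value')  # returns 1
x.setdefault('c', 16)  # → 16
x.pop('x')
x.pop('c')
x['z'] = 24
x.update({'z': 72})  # {'b': 22, 'z': 72}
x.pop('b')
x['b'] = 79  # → {'z': 72, 'b': 79}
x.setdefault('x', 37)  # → 37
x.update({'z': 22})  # {'z': 22, 'b': 79, 'x': 37}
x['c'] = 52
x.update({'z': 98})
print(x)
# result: {'z': 98, 'b': 79, 'x': 37, 'c': 52}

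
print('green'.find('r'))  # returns 1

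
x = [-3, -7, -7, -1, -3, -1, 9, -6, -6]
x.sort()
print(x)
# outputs [-7, -7, -6, -6, -3, -3, -1, -1, 9]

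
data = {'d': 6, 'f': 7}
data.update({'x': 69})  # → {'d': 6, 'f': 7, 'x': 69}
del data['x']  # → {'d': 6, 'f': 7}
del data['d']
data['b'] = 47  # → {'f': 7, 'b': 47}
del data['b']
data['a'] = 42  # {'f': 7, 'a': 42}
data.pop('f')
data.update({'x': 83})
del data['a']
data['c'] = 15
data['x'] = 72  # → {'x': 72, 'c': 15}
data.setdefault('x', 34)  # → 72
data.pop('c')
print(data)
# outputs {'x': 72}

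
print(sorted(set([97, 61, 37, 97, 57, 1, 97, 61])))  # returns [1, 37, 57, 61, 97]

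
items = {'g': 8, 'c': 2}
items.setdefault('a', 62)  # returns 62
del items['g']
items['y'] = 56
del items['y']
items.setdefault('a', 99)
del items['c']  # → {'a': 62}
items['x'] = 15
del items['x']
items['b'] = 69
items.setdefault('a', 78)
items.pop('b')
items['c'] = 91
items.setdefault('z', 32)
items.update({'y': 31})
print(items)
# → {'a': 62, 'c': 91, 'z': 32, 'y': 31}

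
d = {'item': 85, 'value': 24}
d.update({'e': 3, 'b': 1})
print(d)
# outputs {'item': 85, 'value': 24, 'e': 3, 'b': 1}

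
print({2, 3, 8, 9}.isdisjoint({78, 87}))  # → True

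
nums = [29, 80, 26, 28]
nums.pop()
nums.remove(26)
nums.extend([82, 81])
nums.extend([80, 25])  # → [29, 80, 82, 81, 80, 25]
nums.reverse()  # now [25, 80, 81, 82, 80, 29]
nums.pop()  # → 29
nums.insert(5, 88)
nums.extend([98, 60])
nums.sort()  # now [25, 60, 80, 80, 81, 82, 88, 98]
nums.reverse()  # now [98, 88, 82, 81, 80, 80, 60, 25]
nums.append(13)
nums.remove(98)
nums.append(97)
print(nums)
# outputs [88, 82, 81, 80, 80, 60, 25, 13, 97]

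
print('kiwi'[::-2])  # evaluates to ii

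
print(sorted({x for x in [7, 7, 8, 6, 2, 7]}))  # [2, 6, 7, 8]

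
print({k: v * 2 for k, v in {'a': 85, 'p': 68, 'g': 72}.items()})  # {'a': 170, 'p': 136, 'g': 144}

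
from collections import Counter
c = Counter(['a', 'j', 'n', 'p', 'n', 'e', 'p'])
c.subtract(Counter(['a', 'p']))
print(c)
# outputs Counter({'n': 2, 'j': 1, 'p': 1, 'e': 1, 'a': 0})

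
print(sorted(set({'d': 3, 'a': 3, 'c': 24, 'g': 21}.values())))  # [3, 21, 24]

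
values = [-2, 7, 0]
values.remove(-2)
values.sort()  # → [0, 7]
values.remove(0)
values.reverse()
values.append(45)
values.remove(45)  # [7]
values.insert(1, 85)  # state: [7, 85]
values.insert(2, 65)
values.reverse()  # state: [65, 85, 7]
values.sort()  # [7, 65, 85]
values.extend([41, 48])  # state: [7, 65, 85, 41, 48]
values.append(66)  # [7, 65, 85, 41, 48, 66]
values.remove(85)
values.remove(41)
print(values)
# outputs [7, 65, 48, 66]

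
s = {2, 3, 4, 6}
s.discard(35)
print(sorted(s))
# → [2, 3, 4, 6]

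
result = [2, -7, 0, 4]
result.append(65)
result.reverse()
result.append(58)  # [65, 4, 0, -7, 2, 58]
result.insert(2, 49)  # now [65, 4, 49, 0, -7, 2, 58]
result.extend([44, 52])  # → [65, 4, 49, 0, -7, 2, 58, 44, 52]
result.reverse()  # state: [52, 44, 58, 2, -7, 0, 49, 4, 65]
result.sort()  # [-7, 0, 2, 4, 44, 49, 52, 58, 65]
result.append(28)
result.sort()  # [-7, 0, 2, 4, 28, 44, 49, 52, 58, 65]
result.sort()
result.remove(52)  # [-7, 0, 2, 4, 28, 44, 49, 58, 65]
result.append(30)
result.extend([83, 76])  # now [-7, 0, 2, 4, 28, 44, 49, 58, 65, 30, 83, 76]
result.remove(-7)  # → [0, 2, 4, 28, 44, 49, 58, 65, 30, 83, 76]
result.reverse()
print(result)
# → [76, 83, 30, 65, 58, 49, 44, 28, 4, 2, 0]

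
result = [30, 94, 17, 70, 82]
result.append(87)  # [30, 94, 17, 70, 82, 87]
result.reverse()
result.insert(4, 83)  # [87, 82, 70, 17, 83, 94, 30]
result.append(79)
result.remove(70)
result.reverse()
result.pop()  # 87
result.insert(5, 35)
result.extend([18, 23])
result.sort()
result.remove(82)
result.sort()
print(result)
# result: [17, 18, 23, 30, 35, 79, 83, 94]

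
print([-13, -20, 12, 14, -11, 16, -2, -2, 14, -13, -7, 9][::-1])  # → [9, -7, -13, 14, -2, -2, 16, -11, 14, 12, -20, -13]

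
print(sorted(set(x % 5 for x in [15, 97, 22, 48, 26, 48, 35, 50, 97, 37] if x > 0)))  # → [0, 1, 2, 3]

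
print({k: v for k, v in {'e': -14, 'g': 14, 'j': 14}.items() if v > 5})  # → {'g': 14, 'j': 14}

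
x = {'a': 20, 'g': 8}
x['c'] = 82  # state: {'a': 20, 'g': 8, 'c': 82}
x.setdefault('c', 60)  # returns 82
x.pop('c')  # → 82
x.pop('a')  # 20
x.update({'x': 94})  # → {'g': 8, 'x': 94}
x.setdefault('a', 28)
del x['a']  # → {'g': 8, 'x': 94}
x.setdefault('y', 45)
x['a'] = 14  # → {'g': 8, 'x': 94, 'y': 45, 'a': 14}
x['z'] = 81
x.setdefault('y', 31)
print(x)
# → {'g': 8, 'x': 94, 'y': 45, 'a': 14, 'z': 81}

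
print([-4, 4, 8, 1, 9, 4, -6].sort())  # None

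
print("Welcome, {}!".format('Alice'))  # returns Welcome, Alice!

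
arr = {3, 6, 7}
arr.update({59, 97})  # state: {3, 6, 7, 59, 97}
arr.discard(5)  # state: {3, 6, 7, 59, 97}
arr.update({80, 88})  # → {3, 6, 7, 59, 80, 88, 97}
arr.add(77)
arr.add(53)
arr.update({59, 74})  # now {3, 6, 7, 53, 59, 74, 77, 80, 88, 97}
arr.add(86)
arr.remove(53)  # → {3, 6, 7, 59, 74, 77, 80, 86, 88, 97}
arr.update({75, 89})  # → {3, 6, 7, 59, 74, 75, 77, 80, 86, 88, 89, 97}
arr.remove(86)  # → {3, 6, 7, 59, 74, 75, 77, 80, 88, 89, 97}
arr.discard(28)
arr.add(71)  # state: {3, 6, 7, 59, 71, 74, 75, 77, 80, 88, 89, 97}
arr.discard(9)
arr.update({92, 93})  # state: {3, 6, 7, 59, 71, 74, 75, 77, 80, 88, 89, 92, 93, 97}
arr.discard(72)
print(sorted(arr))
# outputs [3, 6, 7, 59, 71, 74, 75, 77, 80, 88, 89, 92, 93, 97]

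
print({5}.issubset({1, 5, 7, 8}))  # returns True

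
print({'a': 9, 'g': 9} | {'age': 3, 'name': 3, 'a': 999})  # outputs {'a': 999, 'g': 9, 'age': 3, 'name': 3}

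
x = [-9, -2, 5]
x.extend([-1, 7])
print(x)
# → [-9, -2, 5, -1, 7]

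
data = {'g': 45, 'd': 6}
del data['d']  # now {'g': 45}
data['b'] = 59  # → {'g': 45, 'b': 59}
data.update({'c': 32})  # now {'g': 45, 'b': 59, 'c': 32}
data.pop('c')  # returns 32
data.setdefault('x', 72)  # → 72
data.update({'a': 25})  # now {'g': 45, 'b': 59, 'x': 72, 'a': 25}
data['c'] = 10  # {'g': 45, 'b': 59, 'x': 72, 'a': 25, 'c': 10}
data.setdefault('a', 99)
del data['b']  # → {'g': 45, 'x': 72, 'a': 25, 'c': 10}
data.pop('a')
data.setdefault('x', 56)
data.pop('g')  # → 45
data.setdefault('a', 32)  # 32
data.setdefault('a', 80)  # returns 32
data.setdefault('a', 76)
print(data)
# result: {'x': 72, 'c': 10, 'a': 32}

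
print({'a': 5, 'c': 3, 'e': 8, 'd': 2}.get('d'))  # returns 2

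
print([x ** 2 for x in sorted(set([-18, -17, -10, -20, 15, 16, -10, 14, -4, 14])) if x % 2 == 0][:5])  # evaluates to [400, 324, 100, 16, 196]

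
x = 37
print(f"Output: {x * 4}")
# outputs Output: 148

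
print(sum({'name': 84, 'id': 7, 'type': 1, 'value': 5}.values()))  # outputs 97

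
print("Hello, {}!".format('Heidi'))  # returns Hello, Heidi!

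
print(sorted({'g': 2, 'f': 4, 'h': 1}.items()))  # [('f', 4), ('g', 2), ('h', 1)]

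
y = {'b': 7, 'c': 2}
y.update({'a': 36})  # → {'b': 7, 'c': 2, 'a': 36}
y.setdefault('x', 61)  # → 61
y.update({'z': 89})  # {'b': 7, 'c': 2, 'a': 36, 'x': 61, 'z': 89}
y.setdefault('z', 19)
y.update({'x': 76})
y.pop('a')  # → 36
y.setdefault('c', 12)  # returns 2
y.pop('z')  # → 89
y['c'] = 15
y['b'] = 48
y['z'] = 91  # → {'b': 48, 'c': 15, 'x': 76, 'z': 91}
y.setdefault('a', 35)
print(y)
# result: {'b': 48, 'c': 15, 'x': 76, 'z': 91, 'a': 35}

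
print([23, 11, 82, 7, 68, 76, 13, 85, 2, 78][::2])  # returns [23, 82, 68, 13, 2]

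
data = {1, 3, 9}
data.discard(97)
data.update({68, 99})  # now {1, 3, 9, 68, 99}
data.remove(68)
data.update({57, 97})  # {1, 3, 9, 57, 97, 99}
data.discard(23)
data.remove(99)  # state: {1, 3, 9, 57, 97}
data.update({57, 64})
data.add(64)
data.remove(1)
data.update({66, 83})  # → {3, 9, 57, 64, 66, 83, 97}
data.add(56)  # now {3, 9, 56, 57, 64, 66, 83, 97}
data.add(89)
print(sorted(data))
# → [3, 9, 56, 57, 64, 66, 83, 89, 97]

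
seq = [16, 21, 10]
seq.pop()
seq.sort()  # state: [16, 21]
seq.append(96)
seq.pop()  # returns 96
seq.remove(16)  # [21]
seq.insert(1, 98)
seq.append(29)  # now [21, 98, 29]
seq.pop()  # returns 29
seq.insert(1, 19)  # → [21, 19, 98]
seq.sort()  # [19, 21, 98]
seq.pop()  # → 98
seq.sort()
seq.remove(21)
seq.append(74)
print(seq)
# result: [19, 74]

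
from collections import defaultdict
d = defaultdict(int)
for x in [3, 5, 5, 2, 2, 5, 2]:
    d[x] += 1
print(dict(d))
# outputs {3: 1, 5: 3, 2: 3}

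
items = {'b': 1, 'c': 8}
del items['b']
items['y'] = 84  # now {'c': 8, 'y': 84}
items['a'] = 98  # {'c': 8, 'y': 84, 'a': 98}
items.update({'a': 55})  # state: {'c': 8, 'y': 84, 'a': 55}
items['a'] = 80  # {'c': 8, 'y': 84, 'a': 80}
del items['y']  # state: {'c': 8, 'a': 80}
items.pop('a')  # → 80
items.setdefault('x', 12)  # 12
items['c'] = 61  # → {'c': 61, 'x': 12}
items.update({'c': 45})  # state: {'c': 45, 'x': 12}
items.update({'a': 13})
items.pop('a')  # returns 13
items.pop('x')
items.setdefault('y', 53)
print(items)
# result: {'c': 45, 'y': 53}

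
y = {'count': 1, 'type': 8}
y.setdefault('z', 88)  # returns 88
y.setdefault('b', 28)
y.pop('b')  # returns 28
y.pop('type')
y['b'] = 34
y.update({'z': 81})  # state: {'count': 1, 'z': 81, 'b': 34}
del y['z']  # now {'count': 1, 'b': 34}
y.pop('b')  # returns 34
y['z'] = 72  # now {'count': 1, 'z': 72}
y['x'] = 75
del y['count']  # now {'z': 72, 'x': 75}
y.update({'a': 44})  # {'z': 72, 'x': 75, 'a': 44}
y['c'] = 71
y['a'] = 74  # {'z': 72, 'x': 75, 'a': 74, 'c': 71}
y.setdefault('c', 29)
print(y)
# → {'z': 72, 'x': 75, 'a': 74, 'c': 71}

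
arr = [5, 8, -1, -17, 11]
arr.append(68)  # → [5, 8, -1, -17, 11, 68]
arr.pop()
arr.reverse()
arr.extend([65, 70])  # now [11, -17, -1, 8, 5, 65, 70]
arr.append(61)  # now [11, -17, -1, 8, 5, 65, 70, 61]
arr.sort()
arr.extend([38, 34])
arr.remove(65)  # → [-17, -1, 5, 8, 11, 61, 70, 38, 34]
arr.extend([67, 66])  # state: [-17, -1, 5, 8, 11, 61, 70, 38, 34, 67, 66]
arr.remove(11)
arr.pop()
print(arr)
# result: [-17, -1, 5, 8, 61, 70, 38, 34, 67]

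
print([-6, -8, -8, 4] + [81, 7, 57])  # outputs [-6, -8, -8, 4, 81, 7, 57]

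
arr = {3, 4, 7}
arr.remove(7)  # {3, 4}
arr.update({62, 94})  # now {3, 4, 62, 94}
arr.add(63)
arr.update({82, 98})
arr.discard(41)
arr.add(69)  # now {3, 4, 62, 63, 69, 82, 94, 98}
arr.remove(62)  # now {3, 4, 63, 69, 82, 94, 98}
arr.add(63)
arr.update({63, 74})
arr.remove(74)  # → {3, 4, 63, 69, 82, 94, 98}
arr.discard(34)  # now {3, 4, 63, 69, 82, 94, 98}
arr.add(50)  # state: {3, 4, 50, 63, 69, 82, 94, 98}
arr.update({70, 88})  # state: {3, 4, 50, 63, 69, 70, 82, 88, 94, 98}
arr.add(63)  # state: {3, 4, 50, 63, 69, 70, 82, 88, 94, 98}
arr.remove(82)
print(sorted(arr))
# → [3, 4, 50, 63, 69, 70, 88, 94, 98]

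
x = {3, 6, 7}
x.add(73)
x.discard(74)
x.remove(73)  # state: {3, 6, 7}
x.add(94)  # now {3, 6, 7, 94}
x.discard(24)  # {3, 6, 7, 94}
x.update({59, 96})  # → {3, 6, 7, 59, 94, 96}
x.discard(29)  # {3, 6, 7, 59, 94, 96}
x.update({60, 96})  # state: {3, 6, 7, 59, 60, 94, 96}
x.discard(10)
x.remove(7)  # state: {3, 6, 59, 60, 94, 96}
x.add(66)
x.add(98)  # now {3, 6, 59, 60, 66, 94, 96, 98}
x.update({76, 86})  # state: {3, 6, 59, 60, 66, 76, 86, 94, 96, 98}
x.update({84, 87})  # {3, 6, 59, 60, 66, 76, 84, 86, 87, 94, 96, 98}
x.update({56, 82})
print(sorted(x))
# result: [3, 6, 56, 59, 60, 66, 76, 82, 84, 86, 87, 94, 96, 98]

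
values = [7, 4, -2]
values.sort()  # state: [-2, 4, 7]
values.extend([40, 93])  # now [-2, 4, 7, 40, 93]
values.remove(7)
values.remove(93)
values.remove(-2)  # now [4, 40]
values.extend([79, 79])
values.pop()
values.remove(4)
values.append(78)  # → [40, 79, 78]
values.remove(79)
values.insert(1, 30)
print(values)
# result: [40, 30, 78]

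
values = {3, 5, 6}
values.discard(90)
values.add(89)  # {3, 5, 6, 89}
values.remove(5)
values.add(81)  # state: {3, 6, 81, 89}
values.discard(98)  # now {3, 6, 81, 89}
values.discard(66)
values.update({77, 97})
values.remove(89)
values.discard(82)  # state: {3, 6, 77, 81, 97}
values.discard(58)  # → {3, 6, 77, 81, 97}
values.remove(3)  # {6, 77, 81, 97}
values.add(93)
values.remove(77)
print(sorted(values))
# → [6, 81, 93, 97]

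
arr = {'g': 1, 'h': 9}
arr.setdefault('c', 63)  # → 63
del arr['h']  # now {'g': 1, 'c': 63}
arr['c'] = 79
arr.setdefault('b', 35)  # 35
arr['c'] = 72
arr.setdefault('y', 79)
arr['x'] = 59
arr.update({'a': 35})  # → {'g': 1, 'c': 72, 'b': 35, 'y': 79, 'x': 59, 'a': 35}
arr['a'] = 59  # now {'g': 1, 'c': 72, 'b': 35, 'y': 79, 'x': 59, 'a': 59}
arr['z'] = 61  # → {'g': 1, 'c': 72, 'b': 35, 'y': 79, 'x': 59, 'a': 59, 'z': 61}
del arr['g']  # {'c': 72, 'b': 35, 'y': 79, 'x': 59, 'a': 59, 'z': 61}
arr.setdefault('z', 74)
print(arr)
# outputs {'c': 72, 'b': 35, 'y': 79, 'x': 59, 'a': 59, 'z': 61}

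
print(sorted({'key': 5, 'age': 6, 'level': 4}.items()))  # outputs [('age', 6), ('key', 5), ('level', 4)]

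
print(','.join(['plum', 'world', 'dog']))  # plum,world,dog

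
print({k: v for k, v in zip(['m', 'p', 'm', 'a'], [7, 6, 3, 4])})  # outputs {'m': 3, 'p': 6, 'a': 4}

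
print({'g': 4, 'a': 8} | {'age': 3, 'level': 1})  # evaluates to {'g': 4, 'a': 8, 'age': 3, 'level': 1}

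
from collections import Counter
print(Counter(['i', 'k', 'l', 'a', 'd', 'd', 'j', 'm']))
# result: Counter({'d': 2, 'i': 1, 'k': 1, 'l': 1, 'a': 1, 'j': 1, 'm': 1})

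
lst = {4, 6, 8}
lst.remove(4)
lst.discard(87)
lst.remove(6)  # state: {8}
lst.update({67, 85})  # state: {8, 67, 85}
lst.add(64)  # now {8, 64, 67, 85}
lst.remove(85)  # {8, 64, 67}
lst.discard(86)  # {8, 64, 67}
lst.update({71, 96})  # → {8, 64, 67, 71, 96}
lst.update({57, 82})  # {8, 57, 64, 67, 71, 82, 96}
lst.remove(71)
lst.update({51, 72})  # {8, 51, 57, 64, 67, 72, 82, 96}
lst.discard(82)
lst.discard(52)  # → {8, 51, 57, 64, 67, 72, 96}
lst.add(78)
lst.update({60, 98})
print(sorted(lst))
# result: [8, 51, 57, 60, 64, 67, 72, 78, 96, 98]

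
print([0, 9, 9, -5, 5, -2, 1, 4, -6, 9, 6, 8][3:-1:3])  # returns [-5, 1, 9]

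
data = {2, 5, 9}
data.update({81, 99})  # {2, 5, 9, 81, 99}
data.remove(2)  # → {5, 9, 81, 99}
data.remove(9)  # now {5, 81, 99}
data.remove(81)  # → {5, 99}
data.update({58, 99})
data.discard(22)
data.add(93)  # {5, 58, 93, 99}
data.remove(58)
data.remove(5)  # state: {93, 99}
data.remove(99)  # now {93}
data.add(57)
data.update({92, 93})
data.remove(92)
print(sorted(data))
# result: [57, 93]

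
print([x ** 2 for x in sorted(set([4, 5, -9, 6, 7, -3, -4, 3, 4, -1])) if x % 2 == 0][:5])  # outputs [16, 16, 36]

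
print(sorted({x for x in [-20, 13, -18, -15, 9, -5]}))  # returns [-20, -18, -15, -5, 9, 13]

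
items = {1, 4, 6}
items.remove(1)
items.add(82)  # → {4, 6, 82}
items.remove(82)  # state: {4, 6}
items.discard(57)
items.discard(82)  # {4, 6}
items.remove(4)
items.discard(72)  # {6}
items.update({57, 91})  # {6, 57, 91}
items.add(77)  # {6, 57, 77, 91}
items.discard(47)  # {6, 57, 77, 91}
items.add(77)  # {6, 57, 77, 91}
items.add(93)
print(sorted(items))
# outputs [6, 57, 77, 91, 93]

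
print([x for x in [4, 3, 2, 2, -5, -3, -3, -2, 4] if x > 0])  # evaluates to [4, 3, 2, 2, 4]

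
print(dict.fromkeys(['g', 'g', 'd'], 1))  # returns {'g': 1, 'd': 1}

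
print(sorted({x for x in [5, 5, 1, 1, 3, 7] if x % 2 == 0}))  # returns []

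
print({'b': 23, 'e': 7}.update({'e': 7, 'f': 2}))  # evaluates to None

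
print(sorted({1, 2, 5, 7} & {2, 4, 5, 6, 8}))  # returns [2, 5]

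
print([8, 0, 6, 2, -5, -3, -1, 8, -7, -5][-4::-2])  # [-1, -5, 6, 8]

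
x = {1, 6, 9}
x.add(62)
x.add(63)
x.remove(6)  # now {1, 9, 62, 63}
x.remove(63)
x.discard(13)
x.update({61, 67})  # {1, 9, 61, 62, 67}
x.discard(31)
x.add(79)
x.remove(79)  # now {1, 9, 61, 62, 67}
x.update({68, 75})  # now {1, 9, 61, 62, 67, 68, 75}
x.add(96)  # {1, 9, 61, 62, 67, 68, 75, 96}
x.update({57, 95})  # {1, 9, 57, 61, 62, 67, 68, 75, 95, 96}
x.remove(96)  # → {1, 9, 57, 61, 62, 67, 68, 75, 95}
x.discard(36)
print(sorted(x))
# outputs [1, 9, 57, 61, 62, 67, 68, 75, 95]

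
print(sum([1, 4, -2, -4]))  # -1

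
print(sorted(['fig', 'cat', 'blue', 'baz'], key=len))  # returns ['fig', 'cat', 'baz', 'blue']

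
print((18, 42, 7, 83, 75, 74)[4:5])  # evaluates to (75,)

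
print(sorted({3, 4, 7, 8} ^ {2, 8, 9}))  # [2, 3, 4, 7, 9]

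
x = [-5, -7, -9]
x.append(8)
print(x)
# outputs [-5, -7, -9, 8]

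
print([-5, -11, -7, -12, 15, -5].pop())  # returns -5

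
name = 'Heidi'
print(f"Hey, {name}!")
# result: Hey, Heidi!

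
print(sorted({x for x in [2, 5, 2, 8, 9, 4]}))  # [2, 4, 5, 8, 9]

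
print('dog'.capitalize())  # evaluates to Dog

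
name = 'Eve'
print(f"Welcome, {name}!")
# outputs Welcome, Eve!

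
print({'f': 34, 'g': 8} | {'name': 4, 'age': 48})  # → {'f': 34, 'g': 8, 'name': 4, 'age': 48}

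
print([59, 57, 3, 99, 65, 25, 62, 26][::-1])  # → [26, 62, 25, 65, 99, 3, 57, 59]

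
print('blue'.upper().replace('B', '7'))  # 7LUE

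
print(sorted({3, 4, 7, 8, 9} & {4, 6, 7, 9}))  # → [4, 7, 9]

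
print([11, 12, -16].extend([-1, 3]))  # None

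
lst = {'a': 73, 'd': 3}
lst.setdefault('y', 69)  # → 69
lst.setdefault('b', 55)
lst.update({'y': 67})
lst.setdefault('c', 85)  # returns 85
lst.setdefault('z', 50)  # 50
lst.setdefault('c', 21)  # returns 85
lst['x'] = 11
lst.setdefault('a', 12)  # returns 73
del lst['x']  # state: {'a': 73, 'd': 3, 'y': 67, 'b': 55, 'c': 85, 'z': 50}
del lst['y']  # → {'a': 73, 'd': 3, 'b': 55, 'c': 85, 'z': 50}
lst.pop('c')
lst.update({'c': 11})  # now {'a': 73, 'd': 3, 'b': 55, 'z': 50, 'c': 11}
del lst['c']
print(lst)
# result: {'a': 73, 'd': 3, 'b': 55, 'z': 50}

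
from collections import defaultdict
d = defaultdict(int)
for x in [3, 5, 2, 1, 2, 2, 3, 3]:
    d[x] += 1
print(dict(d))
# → {3: 3, 5: 1, 2: 3, 1: 1}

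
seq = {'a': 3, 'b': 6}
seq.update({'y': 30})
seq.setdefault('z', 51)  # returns 51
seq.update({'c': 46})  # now {'a': 3, 'b': 6, 'y': 30, 'z': 51, 'c': 46}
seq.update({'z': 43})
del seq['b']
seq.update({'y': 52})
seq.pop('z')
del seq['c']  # {'a': 3, 'y': 52}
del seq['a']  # {'y': 52}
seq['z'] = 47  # {'y': 52, 'z': 47}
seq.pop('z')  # 47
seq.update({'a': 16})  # {'y': 52, 'a': 16}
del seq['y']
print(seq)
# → {'a': 16}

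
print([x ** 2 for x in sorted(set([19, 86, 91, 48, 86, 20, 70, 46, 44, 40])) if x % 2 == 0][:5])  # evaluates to [400, 1600, 1936, 2116, 2304]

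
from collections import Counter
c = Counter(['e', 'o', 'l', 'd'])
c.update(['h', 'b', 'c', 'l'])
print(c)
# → Counter({'l': 2, 'e': 1, 'o': 1, 'd': 1, 'h': 1, 'b': 1, 'c': 1})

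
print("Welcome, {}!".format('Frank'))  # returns Welcome, Frank!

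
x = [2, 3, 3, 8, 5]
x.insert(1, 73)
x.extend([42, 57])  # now [2, 73, 3, 3, 8, 5, 42, 57]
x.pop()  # 57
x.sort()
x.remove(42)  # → [2, 3, 3, 5, 8, 73]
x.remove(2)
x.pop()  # 73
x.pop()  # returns 8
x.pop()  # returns 5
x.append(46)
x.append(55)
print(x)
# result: [3, 3, 46, 55]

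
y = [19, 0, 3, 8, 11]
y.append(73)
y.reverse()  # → [73, 11, 8, 3, 0, 19]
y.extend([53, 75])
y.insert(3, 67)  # [73, 11, 8, 67, 3, 0, 19, 53, 75]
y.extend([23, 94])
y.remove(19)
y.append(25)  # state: [73, 11, 8, 67, 3, 0, 53, 75, 23, 94, 25]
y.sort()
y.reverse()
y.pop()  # 0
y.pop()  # 3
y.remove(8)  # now [94, 75, 73, 67, 53, 25, 23, 11]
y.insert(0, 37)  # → [37, 94, 75, 73, 67, 53, 25, 23, 11]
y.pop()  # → 11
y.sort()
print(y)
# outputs [23, 25, 37, 53, 67, 73, 75, 94]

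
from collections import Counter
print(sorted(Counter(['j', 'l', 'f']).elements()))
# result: ['f', 'j', 'l']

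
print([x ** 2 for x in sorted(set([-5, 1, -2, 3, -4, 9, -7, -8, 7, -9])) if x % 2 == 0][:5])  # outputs [64, 16, 4]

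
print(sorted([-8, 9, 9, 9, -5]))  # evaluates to [-8, -5, 9, 9, 9]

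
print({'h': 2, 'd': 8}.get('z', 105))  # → 105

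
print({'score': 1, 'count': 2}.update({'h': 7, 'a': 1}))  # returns None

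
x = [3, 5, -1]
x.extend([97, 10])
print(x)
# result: [3, 5, -1, 97, 10]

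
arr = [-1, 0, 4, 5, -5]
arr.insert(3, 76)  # [-1, 0, 4, 76, 5, -5]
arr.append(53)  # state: [-1, 0, 4, 76, 5, -5, 53]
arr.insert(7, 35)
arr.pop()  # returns 35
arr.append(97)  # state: [-1, 0, 4, 76, 5, -5, 53, 97]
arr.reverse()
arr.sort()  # [-5, -1, 0, 4, 5, 53, 76, 97]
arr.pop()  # 97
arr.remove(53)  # [-5, -1, 0, 4, 5, 76]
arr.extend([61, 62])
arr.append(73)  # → [-5, -1, 0, 4, 5, 76, 61, 62, 73]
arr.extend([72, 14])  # [-5, -1, 0, 4, 5, 76, 61, 62, 73, 72, 14]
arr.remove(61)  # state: [-5, -1, 0, 4, 5, 76, 62, 73, 72, 14]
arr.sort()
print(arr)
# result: [-5, -1, 0, 4, 5, 14, 62, 72, 73, 76]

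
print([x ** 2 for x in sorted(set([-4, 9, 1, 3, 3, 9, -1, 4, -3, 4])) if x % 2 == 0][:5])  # [16, 16]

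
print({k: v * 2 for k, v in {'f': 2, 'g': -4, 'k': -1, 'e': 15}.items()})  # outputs {'f': 4, 'g': -8, 'k': -2, 'e': 30}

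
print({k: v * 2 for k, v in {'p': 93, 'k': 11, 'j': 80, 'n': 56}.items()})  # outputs {'p': 186, 'k': 22, 'j': 160, 'n': 112}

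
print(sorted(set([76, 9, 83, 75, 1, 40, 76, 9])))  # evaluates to [1, 9, 40, 75, 76, 83]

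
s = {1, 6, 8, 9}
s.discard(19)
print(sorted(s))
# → [1, 6, 8, 9]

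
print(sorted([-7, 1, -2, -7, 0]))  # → [-7, -7, -2, 0, 1]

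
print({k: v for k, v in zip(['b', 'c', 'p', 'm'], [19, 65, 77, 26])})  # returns {'b': 19, 'c': 65, 'p': 77, 'm': 26}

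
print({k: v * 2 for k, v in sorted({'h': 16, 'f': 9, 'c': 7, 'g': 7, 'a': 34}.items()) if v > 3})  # {'a': 68, 'c': 14, 'f': 18, 'g': 14, 'h': 32}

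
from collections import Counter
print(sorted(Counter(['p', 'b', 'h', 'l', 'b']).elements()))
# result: ['b', 'b', 'h', 'l', 'p']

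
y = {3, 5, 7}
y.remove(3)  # {5, 7}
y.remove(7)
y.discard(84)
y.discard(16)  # {5}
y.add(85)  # {5, 85}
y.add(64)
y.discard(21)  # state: {5, 64, 85}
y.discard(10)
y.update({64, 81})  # {5, 64, 81, 85}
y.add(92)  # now {5, 64, 81, 85, 92}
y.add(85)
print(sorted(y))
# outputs [5, 64, 81, 85, 92]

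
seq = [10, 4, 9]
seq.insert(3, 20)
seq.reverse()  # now [20, 9, 4, 10]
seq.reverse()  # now [10, 4, 9, 20]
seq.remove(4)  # [10, 9, 20]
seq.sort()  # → [9, 10, 20]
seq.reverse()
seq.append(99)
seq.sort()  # [9, 10, 20, 99]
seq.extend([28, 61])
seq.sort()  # [9, 10, 20, 28, 61, 99]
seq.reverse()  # [99, 61, 28, 20, 10, 9]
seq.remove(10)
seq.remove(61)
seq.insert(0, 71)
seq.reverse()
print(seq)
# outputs [9, 20, 28, 99, 71]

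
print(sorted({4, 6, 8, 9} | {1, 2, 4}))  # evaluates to [1, 2, 4, 6, 8, 9]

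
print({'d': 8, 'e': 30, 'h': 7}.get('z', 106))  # 106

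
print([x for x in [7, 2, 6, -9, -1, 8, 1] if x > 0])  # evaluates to [7, 2, 6, 8, 1]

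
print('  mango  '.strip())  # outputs mango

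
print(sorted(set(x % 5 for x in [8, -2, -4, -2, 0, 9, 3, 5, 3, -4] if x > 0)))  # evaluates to [0, 3, 4]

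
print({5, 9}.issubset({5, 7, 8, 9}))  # True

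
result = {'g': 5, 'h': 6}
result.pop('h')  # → 6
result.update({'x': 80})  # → {'g': 5, 'x': 80}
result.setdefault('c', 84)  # 84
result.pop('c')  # 84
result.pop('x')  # 80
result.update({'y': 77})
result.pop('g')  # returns 5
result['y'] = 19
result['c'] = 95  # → {'y': 19, 'c': 95}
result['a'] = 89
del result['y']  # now {'c': 95, 'a': 89}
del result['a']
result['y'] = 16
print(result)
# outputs {'c': 95, 'y': 16}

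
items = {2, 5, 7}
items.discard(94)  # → {2, 5, 7}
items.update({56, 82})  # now {2, 5, 7, 56, 82}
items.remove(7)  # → {2, 5, 56, 82}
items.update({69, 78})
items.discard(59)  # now {2, 5, 56, 69, 78, 82}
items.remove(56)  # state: {2, 5, 69, 78, 82}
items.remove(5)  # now {2, 69, 78, 82}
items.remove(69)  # {2, 78, 82}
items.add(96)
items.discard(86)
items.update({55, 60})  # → {2, 55, 60, 78, 82, 96}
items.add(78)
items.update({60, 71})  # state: {2, 55, 60, 71, 78, 82, 96}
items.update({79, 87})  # {2, 55, 60, 71, 78, 79, 82, 87, 96}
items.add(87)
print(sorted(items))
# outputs [2, 55, 60, 71, 78, 79, 82, 87, 96]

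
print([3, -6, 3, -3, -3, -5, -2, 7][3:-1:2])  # [-3, -5]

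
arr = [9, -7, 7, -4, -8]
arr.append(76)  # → [9, -7, 7, -4, -8, 76]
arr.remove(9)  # [-7, 7, -4, -8, 76]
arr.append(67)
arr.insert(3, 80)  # [-7, 7, -4, 80, -8, 76, 67]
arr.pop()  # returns 67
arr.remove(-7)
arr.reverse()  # [76, -8, 80, -4, 7]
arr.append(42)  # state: [76, -8, 80, -4, 7, 42]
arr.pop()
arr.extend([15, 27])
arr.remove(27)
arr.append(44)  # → [76, -8, 80, -4, 7, 15, 44]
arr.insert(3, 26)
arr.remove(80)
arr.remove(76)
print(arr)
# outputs [-8, 26, -4, 7, 15, 44]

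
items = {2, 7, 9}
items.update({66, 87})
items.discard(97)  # {2, 7, 9, 66, 87}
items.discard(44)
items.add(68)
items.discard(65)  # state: {2, 7, 9, 66, 68, 87}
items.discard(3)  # {2, 7, 9, 66, 68, 87}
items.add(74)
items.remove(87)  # {2, 7, 9, 66, 68, 74}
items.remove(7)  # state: {2, 9, 66, 68, 74}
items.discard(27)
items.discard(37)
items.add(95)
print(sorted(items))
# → [2, 9, 66, 68, 74, 95]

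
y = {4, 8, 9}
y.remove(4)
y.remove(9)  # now {8}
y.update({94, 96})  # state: {8, 94, 96}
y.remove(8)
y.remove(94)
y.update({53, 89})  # {53, 89, 96}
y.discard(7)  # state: {53, 89, 96}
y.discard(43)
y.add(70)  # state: {53, 70, 89, 96}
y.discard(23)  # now {53, 70, 89, 96}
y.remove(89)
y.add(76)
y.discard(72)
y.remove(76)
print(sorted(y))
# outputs [53, 70, 96]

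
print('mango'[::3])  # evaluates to mg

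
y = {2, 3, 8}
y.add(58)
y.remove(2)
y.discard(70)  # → {3, 8, 58}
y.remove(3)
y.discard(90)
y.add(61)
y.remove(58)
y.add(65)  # {8, 61, 65}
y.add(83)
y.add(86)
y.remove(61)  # {8, 65, 83, 86}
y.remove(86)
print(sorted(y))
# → [8, 65, 83]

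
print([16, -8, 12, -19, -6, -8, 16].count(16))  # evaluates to 2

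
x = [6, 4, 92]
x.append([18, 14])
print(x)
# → [6, 4, 92, [18, 14]]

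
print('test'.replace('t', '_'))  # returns _es_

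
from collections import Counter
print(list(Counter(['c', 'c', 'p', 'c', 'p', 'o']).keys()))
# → ['c', 'p', 'o']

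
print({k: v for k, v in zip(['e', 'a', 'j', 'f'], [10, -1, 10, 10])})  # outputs {'e': 10, 'a': -1, 'j': 10, 'f': 10}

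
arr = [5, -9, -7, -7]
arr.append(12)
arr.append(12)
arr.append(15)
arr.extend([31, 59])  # [5, -9, -7, -7, 12, 12, 15, 31, 59]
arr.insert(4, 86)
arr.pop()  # 59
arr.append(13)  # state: [5, -9, -7, -7, 86, 12, 12, 15, 31, 13]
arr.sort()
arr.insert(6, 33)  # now [-9, -7, -7, 5, 12, 12, 33, 13, 15, 31, 86]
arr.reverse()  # [86, 31, 15, 13, 33, 12, 12, 5, -7, -7, -9]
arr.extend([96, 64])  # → [86, 31, 15, 13, 33, 12, 12, 5, -7, -7, -9, 96, 64]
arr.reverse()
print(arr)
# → [64, 96, -9, -7, -7, 5, 12, 12, 33, 13, 15, 31, 86]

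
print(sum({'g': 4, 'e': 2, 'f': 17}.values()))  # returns 23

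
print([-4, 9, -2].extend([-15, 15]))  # None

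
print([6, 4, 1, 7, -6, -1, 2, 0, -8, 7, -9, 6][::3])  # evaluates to [6, 7, 2, 7]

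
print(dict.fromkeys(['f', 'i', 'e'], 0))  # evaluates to {'f': 0, 'i': 0, 'e': 0}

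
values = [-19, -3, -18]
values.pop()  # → -18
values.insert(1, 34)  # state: [-19, 34, -3]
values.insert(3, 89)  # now [-19, 34, -3, 89]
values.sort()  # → [-19, -3, 34, 89]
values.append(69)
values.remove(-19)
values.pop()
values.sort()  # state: [-3, 34, 89]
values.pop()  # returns 89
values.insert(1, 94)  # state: [-3, 94, 34]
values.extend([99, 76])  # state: [-3, 94, 34, 99, 76]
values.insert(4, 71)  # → [-3, 94, 34, 99, 71, 76]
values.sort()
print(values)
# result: [-3, 34, 71, 76, 94, 99]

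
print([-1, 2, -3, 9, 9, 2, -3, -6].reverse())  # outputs None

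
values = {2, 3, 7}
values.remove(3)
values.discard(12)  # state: {2, 7}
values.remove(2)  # {7}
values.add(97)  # {7, 97}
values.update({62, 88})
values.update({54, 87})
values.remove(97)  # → {7, 54, 62, 87, 88}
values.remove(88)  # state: {7, 54, 62, 87}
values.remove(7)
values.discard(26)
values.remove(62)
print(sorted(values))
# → [54, 87]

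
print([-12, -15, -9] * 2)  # [-12, -15, -9, -12, -15, -9]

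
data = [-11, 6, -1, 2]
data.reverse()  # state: [2, -1, 6, -11]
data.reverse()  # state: [-11, 6, -1, 2]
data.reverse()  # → [2, -1, 6, -11]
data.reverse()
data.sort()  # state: [-11, -1, 2, 6]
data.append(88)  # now [-11, -1, 2, 6, 88]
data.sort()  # [-11, -1, 2, 6, 88]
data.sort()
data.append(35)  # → [-11, -1, 2, 6, 88, 35]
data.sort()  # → [-11, -1, 2, 6, 35, 88]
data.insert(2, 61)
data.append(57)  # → [-11, -1, 61, 2, 6, 35, 88, 57]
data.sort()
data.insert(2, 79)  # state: [-11, -1, 79, 2, 6, 35, 57, 61, 88]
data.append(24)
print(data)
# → [-11, -1, 79, 2, 6, 35, 57, 61, 88, 24]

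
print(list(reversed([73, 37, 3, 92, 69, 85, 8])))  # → [8, 85, 69, 92, 3, 37, 73]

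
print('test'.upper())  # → TEST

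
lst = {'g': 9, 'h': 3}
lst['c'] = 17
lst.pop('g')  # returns 9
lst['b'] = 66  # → {'h': 3, 'c': 17, 'b': 66}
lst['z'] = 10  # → {'h': 3, 'c': 17, 'b': 66, 'z': 10}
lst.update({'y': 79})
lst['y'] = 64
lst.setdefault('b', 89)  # 66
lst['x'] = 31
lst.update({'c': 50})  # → {'h': 3, 'c': 50, 'b': 66, 'z': 10, 'y': 64, 'x': 31}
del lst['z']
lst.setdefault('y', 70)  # 64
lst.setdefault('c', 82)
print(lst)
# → {'h': 3, 'c': 50, 'b': 66, 'y': 64, 'x': 31}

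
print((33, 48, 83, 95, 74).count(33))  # 1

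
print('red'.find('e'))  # 1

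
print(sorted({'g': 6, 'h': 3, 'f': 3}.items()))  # [('f', 3), ('g', 6), ('h', 3)]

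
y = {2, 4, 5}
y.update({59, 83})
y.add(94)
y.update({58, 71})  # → {2, 4, 5, 58, 59, 71, 83, 94}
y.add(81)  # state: {2, 4, 5, 58, 59, 71, 81, 83, 94}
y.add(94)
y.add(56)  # {2, 4, 5, 56, 58, 59, 71, 81, 83, 94}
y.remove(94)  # {2, 4, 5, 56, 58, 59, 71, 81, 83}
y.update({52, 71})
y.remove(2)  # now {4, 5, 52, 56, 58, 59, 71, 81, 83}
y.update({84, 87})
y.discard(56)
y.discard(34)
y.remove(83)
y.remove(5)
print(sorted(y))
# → [4, 52, 58, 59, 71, 81, 84, 87]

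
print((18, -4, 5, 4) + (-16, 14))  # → (18, -4, 5, 4, -16, 14)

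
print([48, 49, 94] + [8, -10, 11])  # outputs [48, 49, 94, 8, -10, 11]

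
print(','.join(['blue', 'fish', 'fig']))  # blue,fish,fig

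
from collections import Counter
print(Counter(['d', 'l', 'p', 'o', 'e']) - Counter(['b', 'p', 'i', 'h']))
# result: Counter({'d': 1, 'l': 1, 'o': 1, 'e': 1})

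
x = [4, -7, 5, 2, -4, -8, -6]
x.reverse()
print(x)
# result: [-6, -8, -4, 2, 5, -7, 4]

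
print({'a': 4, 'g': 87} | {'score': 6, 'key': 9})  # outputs {'a': 4, 'g': 87, 'score': 6, 'key': 9}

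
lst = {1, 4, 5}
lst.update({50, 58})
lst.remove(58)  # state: {1, 4, 5, 50}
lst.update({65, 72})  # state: {1, 4, 5, 50, 65, 72}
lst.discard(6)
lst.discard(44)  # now {1, 4, 5, 50, 65, 72}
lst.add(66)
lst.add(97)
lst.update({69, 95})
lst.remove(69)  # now {1, 4, 5, 50, 65, 66, 72, 95, 97}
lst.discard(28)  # {1, 4, 5, 50, 65, 66, 72, 95, 97}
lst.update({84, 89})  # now {1, 4, 5, 50, 65, 66, 72, 84, 89, 95, 97}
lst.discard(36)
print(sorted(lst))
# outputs [1, 4, 5, 50, 65, 66, 72, 84, 89, 95, 97]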